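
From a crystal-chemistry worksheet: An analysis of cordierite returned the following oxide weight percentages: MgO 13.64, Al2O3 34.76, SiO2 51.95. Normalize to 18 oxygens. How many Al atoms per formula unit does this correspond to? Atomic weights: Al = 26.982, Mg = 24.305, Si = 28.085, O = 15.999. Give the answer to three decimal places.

13.64 wt% MgO ÷ 40.304 g/mol = 0.33843 mol, giving 0.33843 Mg and 0.33843 O.
34.76 wt% Al2O3 ÷ 101.961 g/mol = 0.34091 mol, giving 0.68182 Al and 1.02273 O.
51.95 wt% SiO2 ÷ 60.083 g/mol = 0.86464 mol, giving 0.86464 Si and 1.72928 O.
Oxygen sums to 3.09044; scaling by 18/3.09044 = 5.82441 puts the formula on 18 O.
Al: 0.68182 × 5.82441 = 3.971 atoms per formula unit.

3.971 Al apfu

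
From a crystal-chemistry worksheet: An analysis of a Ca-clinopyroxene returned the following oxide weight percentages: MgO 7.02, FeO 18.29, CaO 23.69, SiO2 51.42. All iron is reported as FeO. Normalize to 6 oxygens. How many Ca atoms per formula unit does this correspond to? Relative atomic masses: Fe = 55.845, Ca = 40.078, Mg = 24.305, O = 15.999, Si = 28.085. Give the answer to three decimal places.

MgO (M=40.304): mol = 0.17418; Mg = 0.17418, O = 0.17418.
FeO (M=71.844): mol = 0.25458; Fe = 0.25458, O = 0.25458.
CaO (M=56.077): mol = 0.42245; Ca = 0.42245, O = 0.42245.
SiO2 (M=60.083): mol = 0.85582; Si = 0.85582, O = 1.71164.
ΣO = 2.56285; factor = 6/ΣO = 2.34114.
Ca apfu = 0.42245 × 2.34114 = 0.989.

0.989 Ca apfu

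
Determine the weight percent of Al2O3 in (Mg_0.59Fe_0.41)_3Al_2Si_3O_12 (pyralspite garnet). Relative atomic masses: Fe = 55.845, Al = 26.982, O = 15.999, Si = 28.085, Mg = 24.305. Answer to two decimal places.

M((Mg_0.59Fe_0.41)_3Al_2Si_3O_12) = 441.916 g/mol; M(Al2O3) = 101.961 g/mol.
Moles Al2O3 per formula unit = 2 Al ÷ 2 = 1.0000.
Al2O3 fraction = (1.0000 × 101.961) / 441.916 = 101.961/441.916 = 0.2307.

23.07 wt%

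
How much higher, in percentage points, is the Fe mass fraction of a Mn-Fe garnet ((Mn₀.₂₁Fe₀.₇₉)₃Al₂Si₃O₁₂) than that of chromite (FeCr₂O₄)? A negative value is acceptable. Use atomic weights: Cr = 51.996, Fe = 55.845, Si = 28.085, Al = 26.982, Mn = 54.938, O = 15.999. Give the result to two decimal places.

1.67 percentage points

M((Mn₀.₂₁Fe₀.₇₉)₃Al₂Si₃O₁₂) = 497.171 g/mol, so wt% Fe = 132.353/497.171 × 100 = 26.62%.
M(FeCr₂O₄) = 223.833 g/mol, so wt% Fe = 55.845/223.833 × 100 = 24.95%.
26.62 − 24.95 = 1.67 pp.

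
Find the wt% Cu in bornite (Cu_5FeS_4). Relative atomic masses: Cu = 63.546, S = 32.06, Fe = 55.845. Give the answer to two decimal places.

63.32 weight percent

Formula mass = 5*63.546 + 1*55.845 + 4*32.06 = 501.815 g/mol, of which 317.730 g is Cu.
So Cu makes up 317.730/501.815 = 0.6332 of the mass, i.e. 63.32%.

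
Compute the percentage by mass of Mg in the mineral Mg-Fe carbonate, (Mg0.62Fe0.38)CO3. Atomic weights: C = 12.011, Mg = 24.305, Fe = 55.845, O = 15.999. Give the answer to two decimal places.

15.65 wt%

M((Mg0.62Fe0.38)CO3) = 96.298 g/mol.
Mg contributes 0.62 × 24.305 = 15.069 g per mole.
15.069/96.298 = 0.1565 → 15.65%.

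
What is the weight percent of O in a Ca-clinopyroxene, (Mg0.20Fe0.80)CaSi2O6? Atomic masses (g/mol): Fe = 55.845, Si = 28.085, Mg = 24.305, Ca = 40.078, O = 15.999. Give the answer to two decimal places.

Molar mass of (Mg0.20Fe0.80)CaSi2O6: 0.20×24.305 + 0.80×55.845 + 1×40.078 + 2×28.085 + 6×15.999 = 241.779 g/mol.
Mass of O per formula unit: 6 × 15.999 = 95.994 g.
Weight fraction O = 95.994 / 241.779 = 0.3970.

39.70 weight percent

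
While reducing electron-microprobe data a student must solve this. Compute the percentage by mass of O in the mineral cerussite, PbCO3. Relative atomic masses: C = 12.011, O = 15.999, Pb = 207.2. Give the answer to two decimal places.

17.96 weight percent

Molar mass of PbCO3: 1·207.2 + 1·12.011 + 3·15.999 = 267.208 g/mol.
Mass of O per formula unit: 3 × 15.999 = 47.997 g.
Weight fraction O = 47.997 / 267.208 = 0.1796.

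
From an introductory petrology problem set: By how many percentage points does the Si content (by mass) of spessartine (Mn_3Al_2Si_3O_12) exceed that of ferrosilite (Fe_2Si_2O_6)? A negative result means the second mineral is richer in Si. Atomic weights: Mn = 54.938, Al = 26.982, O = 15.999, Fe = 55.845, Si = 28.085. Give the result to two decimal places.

-4.27 percentage points

First mineral: 84.255 g Si in 495.021 g formula = 17.02 wt% Si.
Second mineral: 56.170 g Si in 263.854 g formula = 21.29 wt% Si.
17.02% − 21.29% gives a difference of -4.27 percentage points.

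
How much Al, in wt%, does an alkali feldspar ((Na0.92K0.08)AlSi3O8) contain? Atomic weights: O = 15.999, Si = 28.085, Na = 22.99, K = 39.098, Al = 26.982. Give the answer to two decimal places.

M((Na0.92K0.08)AlSi3O8) = 263.508 g/mol.
Al contributes 1 × 26.982 = 26.982 g per mole.
26.982/263.508 = 0.1024 → 10.24%.

10.24 wt%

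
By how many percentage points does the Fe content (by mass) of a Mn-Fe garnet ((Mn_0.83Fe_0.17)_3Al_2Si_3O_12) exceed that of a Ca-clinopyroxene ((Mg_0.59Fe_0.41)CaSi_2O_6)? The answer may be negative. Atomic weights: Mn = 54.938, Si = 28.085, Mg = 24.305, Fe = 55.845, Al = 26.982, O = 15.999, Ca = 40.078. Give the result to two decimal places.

-4.23 percentage points

Fe in (Mn_0.83Fe_0.17)_3Al_2Si_3O_12: molar mass 495.484 g/mol; 0.51×55.845 = 28.481 g → 5.75 wt%.
Fe in (Mg_0.59Fe_0.41)CaSi_2O_6: molar mass 229.478 g/mol; 0.41×55.845 = 22.896 g → 9.98 wt%.
Difference = 5.75 − 9.98 = -4.23 percentage points.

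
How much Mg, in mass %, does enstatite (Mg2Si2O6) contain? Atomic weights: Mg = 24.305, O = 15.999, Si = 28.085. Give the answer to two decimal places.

M(Mg2Si2O6) = 200.774 g/mol.
Mg contributes 2 × 24.305 = 48.610 g per mole.
48.610/200.774 = 0.2421 → 24.21%.

24.21 mass %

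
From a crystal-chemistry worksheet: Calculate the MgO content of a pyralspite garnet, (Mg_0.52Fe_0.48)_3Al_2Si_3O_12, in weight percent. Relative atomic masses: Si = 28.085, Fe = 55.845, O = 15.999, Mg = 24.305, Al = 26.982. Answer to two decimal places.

14.02 wt%

M((Mg_0.52Fe_0.48)_3Al_2Si_3O_12) = 448.540 g/mol; M(MgO) = 40.304 g/mol.
Moles MgO per formula unit = 1.56 Mg ÷ 1 = 1.5600.
MgO fraction = (1.5600 × 40.304) / 448.540 = 62.874/448.540 = 0.1402.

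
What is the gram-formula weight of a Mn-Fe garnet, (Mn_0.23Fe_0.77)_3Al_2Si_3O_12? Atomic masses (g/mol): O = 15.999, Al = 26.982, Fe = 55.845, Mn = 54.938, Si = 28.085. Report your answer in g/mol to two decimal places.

497.12 g/mol

M = 0.69×54.938 + 2.31×55.845 + 2×26.982 + 3×28.085 + 12×15.999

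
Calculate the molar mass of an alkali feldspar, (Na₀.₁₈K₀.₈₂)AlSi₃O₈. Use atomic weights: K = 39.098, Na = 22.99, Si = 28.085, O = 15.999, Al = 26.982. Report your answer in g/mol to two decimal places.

M = 0.18*22.99 + 0.82*39.098 + 1*26.982 + 3*28.085 + 8*15.999

275.43 g/mol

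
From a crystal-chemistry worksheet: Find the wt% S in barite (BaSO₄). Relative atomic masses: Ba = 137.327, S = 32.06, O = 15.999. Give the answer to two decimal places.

13.74 weight percent

Formula mass = 1*137.327 + 1*32.06 + 4*15.999 = 233.383 g/mol, of which 32.060 g is S.
So S makes up 32.060/233.383 = 0.1374 of the mass, i.e. 13.74%.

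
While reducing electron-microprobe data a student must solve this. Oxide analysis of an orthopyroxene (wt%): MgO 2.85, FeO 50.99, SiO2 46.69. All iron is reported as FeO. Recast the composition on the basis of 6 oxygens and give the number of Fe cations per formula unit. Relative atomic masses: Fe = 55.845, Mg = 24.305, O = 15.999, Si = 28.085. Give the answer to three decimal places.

MgO: 2.85/40.304 = 0.07071 mol → 0.07071 mol Mg, 0.07071 mol O.
FeO: 50.99/71.844 = 0.70973 mol → 0.70973 mol Fe, 0.70973 mol O.
SiO2: 46.69/60.083 = 0.77709 mol → 0.77709 mol Si, 1.55418 mol O.
Total oxygen = 2.33462 mol. Normalization factor = 6/2.33462 = 2.57001.
Fe per 6 O = 0.70973 × 2.57001 = 1.824.

1.824 Fe apfu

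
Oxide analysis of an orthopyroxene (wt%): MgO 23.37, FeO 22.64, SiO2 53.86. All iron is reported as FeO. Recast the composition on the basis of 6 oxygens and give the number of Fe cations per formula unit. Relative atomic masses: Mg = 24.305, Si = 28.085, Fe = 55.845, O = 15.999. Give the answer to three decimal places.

0.703 Fe apfu

MgO (M=40.304): mol = 0.57984; Mg = 0.57984, O = 0.57984.
FeO (M=71.844): mol = 0.31513; Fe = 0.31513, O = 0.31513.
SiO2 (M=60.083): mol = 0.89643; Si = 0.89643, O = 1.79286.
ΣO = 2.68783; factor = 6/ΣO = 2.23228.
Fe apfu = 0.31513 × 2.23228 = 0.703.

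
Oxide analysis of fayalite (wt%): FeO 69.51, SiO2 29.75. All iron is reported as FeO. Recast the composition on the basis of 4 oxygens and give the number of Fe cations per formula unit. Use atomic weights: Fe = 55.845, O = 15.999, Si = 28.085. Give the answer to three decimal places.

1.977 Fe apfu

69.51 wt% FeO ÷ 71.844 g/mol = 0.96751 mol, giving 0.96751 Fe and 0.96751 O.
29.75 wt% SiO2 ÷ 60.083 g/mol = 0.49515 mol, giving 0.49515 Si and 0.99030 O.
Oxygen sums to 1.95781; scaling by 4/1.95781 = 2.04310 puts the formula on 4 O.
Fe: 0.96751 × 2.04310 = 1.977 atoms per formula unit.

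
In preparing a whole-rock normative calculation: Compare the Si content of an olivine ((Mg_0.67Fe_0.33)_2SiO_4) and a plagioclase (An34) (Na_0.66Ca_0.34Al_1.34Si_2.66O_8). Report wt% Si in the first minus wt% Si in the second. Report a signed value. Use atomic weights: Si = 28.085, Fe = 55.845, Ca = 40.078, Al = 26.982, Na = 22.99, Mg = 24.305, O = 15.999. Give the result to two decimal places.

-10.52 percentage points

First mineral: 28.085 g Si in 161.507 g formula = 17.39 wt% Si.
Second mineral: 74.706 g Si in 267.654 g formula = 27.91 wt% Si.
17.39% − 27.91% gives a difference of -10.52 percentage points.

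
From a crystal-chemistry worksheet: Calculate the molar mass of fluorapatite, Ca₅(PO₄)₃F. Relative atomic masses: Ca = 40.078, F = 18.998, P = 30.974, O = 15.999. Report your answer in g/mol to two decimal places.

M = 5×40.078 + 3×30.974 + 12×15.999 + 1×18.998

504.30 g/mol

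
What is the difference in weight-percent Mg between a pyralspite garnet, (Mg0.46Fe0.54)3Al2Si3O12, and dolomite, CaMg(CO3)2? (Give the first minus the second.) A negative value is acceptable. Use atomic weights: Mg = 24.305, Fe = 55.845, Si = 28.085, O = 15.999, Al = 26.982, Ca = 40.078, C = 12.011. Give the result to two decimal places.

-5.80 percentage points

First mineral: 33.541 g Mg in 454.217 g formula = 7.38 wt% Mg.
Second mineral: 24.305 g Mg in 184.399 g formula = 13.18 wt% Mg.
7.38% − 13.18% gives a difference of -5.80 percentage points.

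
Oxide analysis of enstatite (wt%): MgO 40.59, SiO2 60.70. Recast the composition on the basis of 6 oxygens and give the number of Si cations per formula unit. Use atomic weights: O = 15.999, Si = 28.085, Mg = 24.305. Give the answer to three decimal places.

40.59 wt% MgO ÷ 40.304 g/mol = 1.00710 mol, giving 1.00710 Mg and 1.00710 O.
60.70 wt% SiO2 ÷ 60.083 g/mol = 1.01027 mol, giving 1.01027 Si and 2.02054 O.
Oxygen sums to 3.02764; scaling by 6/3.02764 = 1.98174 puts the formula on 6 O.
Si: 1.01027 × 1.98174 = 2.002 atoms per formula unit.

2.002 Si apfu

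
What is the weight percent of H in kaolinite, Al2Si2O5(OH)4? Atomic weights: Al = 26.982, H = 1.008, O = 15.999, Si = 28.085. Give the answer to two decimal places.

1.56 mass %

Molar mass of Al2Si2O5(OH)4: 2×26.982 + 2×28.085 + 9×15.999 + 4×1.008 = 258.157 g/mol.
Mass of H per formula unit: 4 × 1.008 = 4.032 g.
Weight fraction H = 4.032 / 258.157 = 0.0156.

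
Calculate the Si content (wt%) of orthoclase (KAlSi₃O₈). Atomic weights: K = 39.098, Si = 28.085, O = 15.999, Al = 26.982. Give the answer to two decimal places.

Molar mass of KAlSi₃O₈: 1×39.098 + 1×26.982 + 3×28.085 + 8×15.999 = 278.327 g/mol.
Mass of Si per formula unit: 3 × 28.085 = 84.255 g.
Weight fraction Si = 84.255 / 278.327 = 0.3027.

30.27 wt%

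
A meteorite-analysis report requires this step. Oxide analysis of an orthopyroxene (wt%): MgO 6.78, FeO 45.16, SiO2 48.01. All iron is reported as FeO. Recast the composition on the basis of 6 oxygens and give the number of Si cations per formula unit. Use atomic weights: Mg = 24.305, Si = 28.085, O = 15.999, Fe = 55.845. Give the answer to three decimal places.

6.78 wt% MgO ÷ 40.304 g/mol = 0.16822 mol, giving 0.16822 Mg and 0.16822 O.
45.16 wt% FeO ÷ 71.844 g/mol = 0.62858 mol, giving 0.62858 Fe and 0.62858 O.
48.01 wt% SiO2 ÷ 60.083 g/mol = 0.79906 mol, giving 0.79906 Si and 1.59812 O.
Oxygen sums to 2.39492; scaling by 6/2.39492 = 2.50530 puts the formula on 6 O.
Si: 0.79906 × 2.50530 = 2.002 atoms per formula unit.

2.002 Si apfu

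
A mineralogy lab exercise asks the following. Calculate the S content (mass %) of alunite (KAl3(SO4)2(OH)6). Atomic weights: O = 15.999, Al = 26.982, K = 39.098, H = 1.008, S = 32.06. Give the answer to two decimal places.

M(KAl3(SO4)2(OH)6) = 414.198 g/mol.
S contributes 2 × 32.06 = 64.120 g per mole.
64.120/414.198 = 0.1548 → 15.48%.

15.48 mass %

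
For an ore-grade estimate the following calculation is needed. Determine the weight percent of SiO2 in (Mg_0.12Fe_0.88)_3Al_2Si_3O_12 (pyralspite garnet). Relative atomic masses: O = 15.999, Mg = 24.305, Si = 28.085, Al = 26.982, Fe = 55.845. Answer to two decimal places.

37.06 wt%

Molar mass of (Mg_0.12Fe_0.88)_3Al_2Si_3O_12 = 0.36·24.305 + 2.64·55.845 + 2·26.982 + 3·28.085 + 12·15.999 = 486.388 g/mol.
Each formula unit contains 3 Si, equivalent to 3/1 = 3.0000 mol SiO2.
M(SiO2) = 1×28.085 + 2×15.999 = 60.083 g/mol.
Mass of SiO2 per formula unit = 3.0000 × 60.083 = 180.249 g.
SiO2 wt% = 180.249 / 486.388 × 100 = 37.06%.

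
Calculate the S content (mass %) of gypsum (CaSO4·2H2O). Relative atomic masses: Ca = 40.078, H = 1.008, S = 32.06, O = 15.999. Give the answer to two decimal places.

18.62 mass %

Molar mass of CaSO4·2H2O: 1×40.078 + 1×32.06 + 6×15.999 + 4×1.008 = 172.164 g/mol.
Mass of S per formula unit: 1 × 32.06 = 32.060 g.
Weight fraction S = 32.060 / 172.164 = 0.1862.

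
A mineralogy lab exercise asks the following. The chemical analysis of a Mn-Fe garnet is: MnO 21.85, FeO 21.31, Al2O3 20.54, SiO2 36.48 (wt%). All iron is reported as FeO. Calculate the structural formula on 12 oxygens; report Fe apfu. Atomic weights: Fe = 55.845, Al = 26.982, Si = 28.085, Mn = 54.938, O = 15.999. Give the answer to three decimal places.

21.85 wt% MnO ÷ 70.937 g/mol = 0.30802 mol, giving 0.30802 Mn and 0.30802 O.
21.31 wt% FeO ÷ 71.844 g/mol = 0.29661 mol, giving 0.29661 Fe and 0.29661 O.
20.54 wt% Al2O3 ÷ 101.961 g/mol = 0.20145 mol, giving 0.40290 Al and 0.60435 O.
36.48 wt% SiO2 ÷ 60.083 g/mol = 0.60716 mol, giving 0.60716 Si and 1.21432 O.
Oxygen sums to 2.42330; scaling by 12/2.42330 = 4.95193 puts the formula on 12 O.
Fe: 0.29661 × 4.95193 = 1.469 atoms per formula unit.

1.469 Fe apfu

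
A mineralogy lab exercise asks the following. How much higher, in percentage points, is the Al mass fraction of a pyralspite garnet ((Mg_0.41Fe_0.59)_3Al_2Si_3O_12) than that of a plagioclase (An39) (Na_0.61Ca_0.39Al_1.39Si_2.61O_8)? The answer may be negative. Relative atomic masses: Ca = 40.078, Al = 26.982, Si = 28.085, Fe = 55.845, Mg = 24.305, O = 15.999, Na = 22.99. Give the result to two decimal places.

M((Mg_0.41Fe_0.59)_3Al_2Si_3O_12) = 458.948 g/mol, so wt% Al = 53.964/458.948 × 100 = 11.76%.
M(Na_0.61Ca_0.39Al_1.39Si_2.61O_8) = 268.453 g/mol, so wt% Al = 37.505/268.453 × 100 = 13.97%.
11.76 − 13.97 = -2.21 pp.

-2.21 percentage points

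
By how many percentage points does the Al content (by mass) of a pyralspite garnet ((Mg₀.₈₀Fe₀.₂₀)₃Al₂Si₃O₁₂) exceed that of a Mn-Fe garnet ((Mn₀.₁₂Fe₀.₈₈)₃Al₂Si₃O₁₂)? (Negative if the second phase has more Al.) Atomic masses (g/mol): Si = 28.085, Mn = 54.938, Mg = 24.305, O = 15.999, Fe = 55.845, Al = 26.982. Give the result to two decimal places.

Al in (Mg₀.₈₀Fe₀.₂₀)₃Al₂Si₃O₁₂: molar mass 422.046 g/mol; 2×26.982 = 53.964 g → 12.79 wt%.
Al in (Mn₀.₁₂Fe₀.₈₈)₃Al₂Si₃O₁₂: molar mass 497.415 g/mol; 2×26.982 = 53.964 g → 10.85 wt%.
Difference = 12.79 − 10.85 = 1.94 percentage points.

1.94 percentage points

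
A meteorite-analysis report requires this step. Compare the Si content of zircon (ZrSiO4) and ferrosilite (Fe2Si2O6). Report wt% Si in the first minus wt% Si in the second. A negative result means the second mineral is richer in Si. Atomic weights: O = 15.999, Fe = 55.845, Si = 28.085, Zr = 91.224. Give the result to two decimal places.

M(ZrSiO4) = 183.305 g/mol, so wt% Si = 28.085/183.305 × 100 = 15.32%.
M(Fe2Si2O6) = 263.854 g/mol, so wt% Si = 56.170/263.854 × 100 = 21.29%.
15.32 − 21.29 = -5.97 pp.

-5.97 percentage points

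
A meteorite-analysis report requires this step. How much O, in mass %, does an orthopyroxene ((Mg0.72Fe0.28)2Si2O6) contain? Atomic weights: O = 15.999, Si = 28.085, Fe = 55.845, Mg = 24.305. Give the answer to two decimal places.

43.95 mass %

Formula mass = 1.44·24.305 + 0.56·55.845 + 2·28.085 + 6·15.999 = 218.436 g/mol, of which 95.994 g is O.
So O makes up 95.994/218.436 = 0.4395 of the mass, i.e. 43.95%.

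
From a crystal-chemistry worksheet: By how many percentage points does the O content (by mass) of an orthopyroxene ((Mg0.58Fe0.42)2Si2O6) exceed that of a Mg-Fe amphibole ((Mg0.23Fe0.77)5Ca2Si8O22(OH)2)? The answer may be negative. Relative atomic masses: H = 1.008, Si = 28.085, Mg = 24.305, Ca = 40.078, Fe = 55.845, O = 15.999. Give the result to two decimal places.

M((Mg0.58Fe0.42)2Si2O6) = 227.268 g/mol, so wt% O = 95.994/227.268 × 100 = 42.24%.
M((Mg0.23Fe0.77)5Ca2Si8O22(OH)2) = 933.782 g/mol, so wt% O = 383.976/933.782 × 100 = 41.12%.
42.24 − 41.12 = 1.12 pp.

1.12 percentage points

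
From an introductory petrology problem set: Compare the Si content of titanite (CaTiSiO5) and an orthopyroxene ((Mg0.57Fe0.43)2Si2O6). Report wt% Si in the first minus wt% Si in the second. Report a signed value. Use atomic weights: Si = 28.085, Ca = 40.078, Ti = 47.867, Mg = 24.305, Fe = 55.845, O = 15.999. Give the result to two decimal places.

Si in CaTiSiO5: molar mass 196.025 g/mol; 1×28.085 = 28.085 g → 14.33 wt%.
Si in (Mg0.57Fe0.43)2Si2O6: molar mass 227.898 g/mol; 2×28.085 = 56.170 g → 24.65 wt%.
Difference = 14.33 − 24.65 = -10.32 percentage points.

-10.32 percentage points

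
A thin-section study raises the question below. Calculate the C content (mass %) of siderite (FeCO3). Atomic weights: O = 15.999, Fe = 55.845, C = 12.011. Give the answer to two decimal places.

Formula mass = 1*55.845 + 1*12.011 + 3*15.999 = 115.853 g/mol, of which 12.011 g is C.
So C makes up 12.011/115.853 = 0.1037 of the mass, i.e. 10.37%.

10.37 mass %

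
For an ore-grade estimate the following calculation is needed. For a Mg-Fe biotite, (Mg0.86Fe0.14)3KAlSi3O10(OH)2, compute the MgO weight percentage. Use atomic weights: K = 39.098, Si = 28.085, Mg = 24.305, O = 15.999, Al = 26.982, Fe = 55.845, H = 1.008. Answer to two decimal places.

Molar mass of (Mg0.86Fe0.14)3KAlSi3O10(OH)2 = 2.58·24.305 + 0.42·55.845 + 1·39.098 + 1·26.982 + 3·28.085 + 12·15.999 + 2·1.008 = 430.501 g/mol.
Each formula unit contains 2.58 Mg, equivalent to 2.58/1 = 2.5800 mol MgO.
M(MgO) = 1×24.305 + 1×15.999 = 40.304 g/mol.
Mass of MgO per formula unit = 2.5800 × 40.304 = 103.984 g.
MgO wt% = 103.984 / 430.501 × 100 = 24.15%.

24.15 wt%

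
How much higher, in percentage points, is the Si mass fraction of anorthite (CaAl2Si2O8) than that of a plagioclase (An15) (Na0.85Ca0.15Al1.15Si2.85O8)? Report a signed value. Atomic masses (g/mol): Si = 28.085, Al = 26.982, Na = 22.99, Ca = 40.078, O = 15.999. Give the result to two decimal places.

-10.06 percentage points

M(CaAl2Si2O8) = 278.204 g/mol, so wt% Si = 56.170/278.204 × 100 = 20.19%.
M(Na0.85Ca0.15Al1.15Si2.85O8) = 264.617 g/mol, so wt% Si = 80.042/264.617 × 100 = 30.25%.
20.19 − 30.25 = -10.06 pp.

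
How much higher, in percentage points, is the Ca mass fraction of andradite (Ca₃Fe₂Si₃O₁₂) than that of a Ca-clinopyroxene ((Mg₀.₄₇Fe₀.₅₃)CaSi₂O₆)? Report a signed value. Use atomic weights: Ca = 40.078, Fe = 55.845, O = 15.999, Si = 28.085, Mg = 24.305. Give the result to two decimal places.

6.48 percentage points

M(Ca₃Fe₂Si₃O₁₂) = 508.167 g/mol, so wt% Ca = 120.234/508.167 × 100 = 23.66%.
M((Mg₀.₄₇Fe₀.₅₃)CaSi₂O₆) = 233.263 g/mol, so wt% Ca = 40.078/233.263 × 100 = 17.18%.
23.66 − 17.18 = 6.48 pp.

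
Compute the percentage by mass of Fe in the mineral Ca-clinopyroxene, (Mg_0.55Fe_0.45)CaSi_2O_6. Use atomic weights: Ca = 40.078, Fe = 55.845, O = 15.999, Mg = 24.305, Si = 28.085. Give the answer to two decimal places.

Formula mass = 0.55·24.305 + 0.45·55.845 + 1·40.078 + 2·28.085 + 6·15.999 = 230.740 g/mol, of which 25.130 g is Fe.
So Fe makes up 25.130/230.740 = 0.1089 of the mass, i.e. 10.89%.

10.89 mass %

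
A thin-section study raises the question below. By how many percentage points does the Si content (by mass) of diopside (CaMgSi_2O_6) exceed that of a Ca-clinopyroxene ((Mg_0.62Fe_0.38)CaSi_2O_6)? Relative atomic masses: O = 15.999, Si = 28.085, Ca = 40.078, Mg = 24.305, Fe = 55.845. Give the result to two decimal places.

First mineral: 56.170 g Si in 216.547 g formula = 25.94 wt% Si.
Second mineral: 56.170 g Si in 228.532 g formula = 24.58 wt% Si.
25.94% − 24.58% gives a difference of 1.36 percentage points.

1.36 percentage points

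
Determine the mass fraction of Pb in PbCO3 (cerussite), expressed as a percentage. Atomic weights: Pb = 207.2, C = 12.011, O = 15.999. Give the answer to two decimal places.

Formula mass = 1·207.2 + 1·12.011 + 3·15.999 = 267.208 g/mol, of which 207.200 g is Pb.
So Pb makes up 207.200/267.208 = 0.7754 of the mass, i.e. 77.54%.

77.54 wt%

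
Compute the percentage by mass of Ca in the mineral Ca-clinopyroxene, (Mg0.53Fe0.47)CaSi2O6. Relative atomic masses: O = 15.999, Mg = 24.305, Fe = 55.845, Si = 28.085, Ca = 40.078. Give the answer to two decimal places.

Formula mass = 0.53*24.305 + 0.47*55.845 + 1*40.078 + 2*28.085 + 6*15.999 = 231.371 g/mol, of which 40.078 g is Ca.
So Ca makes up 40.078/231.371 = 0.1732 of the mass, i.e. 17.32%.

17.32 weight percent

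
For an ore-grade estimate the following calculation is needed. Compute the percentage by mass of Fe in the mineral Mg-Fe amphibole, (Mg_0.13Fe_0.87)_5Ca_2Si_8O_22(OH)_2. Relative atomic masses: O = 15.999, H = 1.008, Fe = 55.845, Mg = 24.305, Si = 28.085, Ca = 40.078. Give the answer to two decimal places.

25.58 weight percent

Molar mass of (Mg_0.13Fe_0.87)_5Ca_2Si_8O_22(OH)_2: 0.65·24.305 + 4.35·55.845 + 2·40.078 + 8·28.085 + 24·15.999 + 2·1.008 = 949.552 g/mol.
Mass of Fe per formula unit: 4.35 × 55.845 = 242.926 g.
Weight fraction Fe = 242.926 / 949.552 = 0.2558.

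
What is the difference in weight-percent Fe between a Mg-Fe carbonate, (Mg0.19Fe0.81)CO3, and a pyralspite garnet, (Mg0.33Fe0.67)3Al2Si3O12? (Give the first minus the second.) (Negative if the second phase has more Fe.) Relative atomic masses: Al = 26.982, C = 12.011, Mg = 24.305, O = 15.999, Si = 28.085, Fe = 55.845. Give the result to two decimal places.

17.11 percentage points

Fe in (Mg0.19Fe0.81)CO3: molar mass 109.860 g/mol; 0.81×55.845 = 45.234 g → 41.17 wt%.
Fe in (Mg0.33Fe0.67)3Al2Si3O12: molar mass 466.517 g/mol; 2.01×55.845 = 112.248 g → 24.06 wt%.
Difference = 41.17 − 24.06 = 17.11 percentage points.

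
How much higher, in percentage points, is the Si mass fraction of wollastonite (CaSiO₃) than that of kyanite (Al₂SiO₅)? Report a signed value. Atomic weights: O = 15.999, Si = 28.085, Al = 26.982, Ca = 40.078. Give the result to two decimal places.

6.85 percentage points

M(CaSiO₃) = 116.160 g/mol, so wt% Si = 28.085/116.160 × 100 = 24.18%.
M(Al₂SiO₅) = 162.044 g/mol, so wt% Si = 28.085/162.044 × 100 = 17.33%.
24.18 − 17.33 = 6.85 pp.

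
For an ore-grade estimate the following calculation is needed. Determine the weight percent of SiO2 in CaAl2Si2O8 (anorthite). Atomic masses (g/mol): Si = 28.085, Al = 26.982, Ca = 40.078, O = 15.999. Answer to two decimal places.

43.19 wt%

Formula mass = 278.204 g/mol.
2 Si → 2.0000 mol SiO2 per formula unit; M(SiO2) = 60.083, so SiO2 mass = 120.166 g.
120.166/278.204 × 100 = 43.19 wt%.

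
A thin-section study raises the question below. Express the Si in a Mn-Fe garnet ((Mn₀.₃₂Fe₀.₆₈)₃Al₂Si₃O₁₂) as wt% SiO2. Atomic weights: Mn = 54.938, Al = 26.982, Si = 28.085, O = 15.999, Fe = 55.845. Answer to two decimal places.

36.28 wt%

Formula mass = 496.871 g/mol.
3 Si → 3.0000 mol SiO2 per formula unit; M(SiO2) = 60.083, so SiO2 mass = 180.249 g.
180.249/496.871 × 100 = 36.28 wt%.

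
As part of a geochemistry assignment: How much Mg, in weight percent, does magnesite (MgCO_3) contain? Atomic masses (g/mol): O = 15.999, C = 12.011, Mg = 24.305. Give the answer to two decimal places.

Molar mass of MgCO_3: 1*24.305 + 1*12.011 + 3*15.999 = 84.313 g/mol.
Mass of Mg per formula unit: 1 × 24.305 = 24.305 g.
Weight fraction Mg = 24.305 / 84.313 = 0.2883.

28.83 weight percent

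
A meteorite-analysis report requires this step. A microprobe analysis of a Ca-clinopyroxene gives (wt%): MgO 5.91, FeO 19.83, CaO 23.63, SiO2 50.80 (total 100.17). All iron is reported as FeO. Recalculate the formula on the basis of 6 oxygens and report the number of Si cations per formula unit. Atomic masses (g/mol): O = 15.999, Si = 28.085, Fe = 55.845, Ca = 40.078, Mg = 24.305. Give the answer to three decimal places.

2.001 Si apfu

5.91 wt% MgO ÷ 40.304 g/mol = 0.14664 mol, giving 0.14664 Mg and 0.14664 O.
19.83 wt% FeO ÷ 71.844 g/mol = 0.27601 mol, giving 0.27601 Fe and 0.27601 O.
23.63 wt% CaO ÷ 56.077 g/mol = 0.42138 mol, giving 0.42138 Ca and 0.42138 O.
50.80 wt% SiO2 ÷ 60.083 g/mol = 0.84550 mol, giving 0.84550 Si and 1.69100 O.
Oxygen sums to 2.53503; scaling by 6/2.53503 = 2.36684 puts the formula on 6 O.
Si: 0.84550 × 2.36684 = 2.001 atoms per formula unit.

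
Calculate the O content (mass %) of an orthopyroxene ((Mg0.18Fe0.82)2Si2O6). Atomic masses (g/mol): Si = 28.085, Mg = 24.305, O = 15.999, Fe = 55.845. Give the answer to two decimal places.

38.02 mass %

Formula mass = 0.36·24.305 + 1.64·55.845 + 2·28.085 + 6·15.999 = 252.500 g/mol, of which 95.994 g is O.
So O makes up 95.994/252.500 = 0.3802 of the mass, i.e. 38.02%.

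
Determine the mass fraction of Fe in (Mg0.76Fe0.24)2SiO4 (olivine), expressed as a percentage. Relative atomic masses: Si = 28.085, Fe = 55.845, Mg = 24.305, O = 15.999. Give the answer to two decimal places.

Formula mass = 1.52·24.305 + 0.48·55.845 + 1·28.085 + 4·15.999 = 155.830 g/mol, of which 26.806 g is Fe.
So Fe makes up 26.806/155.830 = 0.1720 of the mass, i.e. 17.20%.

17.20 mass %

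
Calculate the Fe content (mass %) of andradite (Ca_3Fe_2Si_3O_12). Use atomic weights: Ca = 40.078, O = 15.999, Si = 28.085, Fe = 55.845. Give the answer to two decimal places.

M(Ca_3Fe_2Si_3O_12) = 508.167 g/mol.
Fe contributes 2 × 55.845 = 111.690 g per mole.
111.690/508.167 = 0.2198 → 21.98%.

21.98 mass %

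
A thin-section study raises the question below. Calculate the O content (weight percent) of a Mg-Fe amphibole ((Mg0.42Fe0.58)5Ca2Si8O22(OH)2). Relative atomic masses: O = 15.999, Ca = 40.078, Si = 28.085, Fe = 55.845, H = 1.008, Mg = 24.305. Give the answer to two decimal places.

M((Mg0.42Fe0.58)5Ca2Si8O22(OH)2) = 903.819 g/mol.
O contributes 24 × 15.999 = 383.976 g per mole.
383.976/903.819 = 0.4248 → 42.48%.

42.48 weight percent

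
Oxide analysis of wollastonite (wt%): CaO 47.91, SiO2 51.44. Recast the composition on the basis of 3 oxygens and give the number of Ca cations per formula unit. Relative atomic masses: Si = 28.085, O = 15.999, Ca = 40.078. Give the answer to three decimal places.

0.999 Ca apfu

47.91 wt% CaO ÷ 56.077 g/mol = 0.85436 mol, giving 0.85436 Ca and 0.85436 O.
51.44 wt% SiO2 ÷ 60.083 g/mol = 0.85615 mol, giving 0.85615 Si and 1.71230 O.
Oxygen sums to 2.56666; scaling by 3/2.56666 = 1.16883 puts the formula on 3 O.
Ca: 0.85436 × 1.16883 = 0.999 atoms per formula unit.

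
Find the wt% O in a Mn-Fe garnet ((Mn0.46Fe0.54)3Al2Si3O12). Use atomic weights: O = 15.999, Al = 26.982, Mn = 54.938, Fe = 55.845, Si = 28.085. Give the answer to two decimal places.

38.67 weight percent

M((Mn0.46Fe0.54)3Al2Si3O12) = 496.490 g/mol.
O contributes 12 × 15.999 = 191.988 g per mole.
191.988/496.490 = 0.3867 → 38.67%.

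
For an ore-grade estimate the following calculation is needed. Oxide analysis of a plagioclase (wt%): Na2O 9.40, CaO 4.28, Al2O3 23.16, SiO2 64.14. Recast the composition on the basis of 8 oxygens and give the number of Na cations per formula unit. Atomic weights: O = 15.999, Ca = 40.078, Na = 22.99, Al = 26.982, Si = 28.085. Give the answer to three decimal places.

Na2O (M=61.979): mol = 0.15166; Na = 0.30332, O = 0.15166.
CaO (M=56.077): mol = 0.07632; Ca = 0.07632, O = 0.07632.
Al2O3 (M=101.961): mol = 0.22715; Al = 0.45430, O = 0.68145.
SiO2 (M=60.083): mol = 1.06752; Si = 1.06752, O = 2.13504.
ΣO = 3.04447; factor = 8/ΣO = 2.62772.
Na apfu = 0.30332 × 2.62772 = 0.797.

0.797 Na apfu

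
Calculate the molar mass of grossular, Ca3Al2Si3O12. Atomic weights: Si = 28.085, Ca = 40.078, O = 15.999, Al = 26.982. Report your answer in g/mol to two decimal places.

450.44 g/mol

Ca: 3 × 40.078 = 120.2340
Al: 2 × 26.982 = 53.9640
Si: 3 × 28.085 = 84.2550
O: 12 × 15.999 = 191.9880
Summing the contributions gives the formula mass.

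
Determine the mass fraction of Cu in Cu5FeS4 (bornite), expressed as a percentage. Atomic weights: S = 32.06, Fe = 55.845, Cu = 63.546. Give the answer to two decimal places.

63.32 mass %

Molar mass of Cu5FeS4: 5·63.546 + 1·55.845 + 4·32.06 = 501.815 g/mol.
Mass of Cu per formula unit: 5 × 63.546 = 317.730 g.
Weight fraction Cu = 317.730 / 501.815 = 0.6332.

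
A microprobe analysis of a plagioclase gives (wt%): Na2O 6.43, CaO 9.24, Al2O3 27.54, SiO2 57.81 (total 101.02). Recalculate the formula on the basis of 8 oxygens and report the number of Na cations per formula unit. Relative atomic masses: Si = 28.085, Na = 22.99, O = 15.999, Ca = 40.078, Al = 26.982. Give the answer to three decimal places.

0.553 Na apfu

Na2O (M=61.979): mol = 0.10374; Na = 0.20748, O = 0.10374.
CaO (M=56.077): mol = 0.16477; Ca = 0.16477, O = 0.16477.
Al2O3 (M=101.961): mol = 0.27010; Al = 0.54020, O = 0.81030.
SiO2 (M=60.083): mol = 0.96217; Si = 0.96217, O = 1.92434.
ΣO = 3.00315; factor = 8/ΣO = 2.66387.
Na apfu = 0.20748 × 2.66387 = 0.553.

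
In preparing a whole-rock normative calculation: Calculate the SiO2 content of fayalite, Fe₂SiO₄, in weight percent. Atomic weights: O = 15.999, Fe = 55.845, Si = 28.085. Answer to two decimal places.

29.49 wt%

Molar mass of Fe₂SiO₄ = 2×55.845 + 1×28.085 + 4×15.999 = 203.771 g/mol.
Each formula unit contains 1 Si, equivalent to 1/1 = 1.0000 mol SiO2.
M(SiO2) = 1×28.085 + 2×15.999 = 60.083 g/mol.
Mass of SiO2 per formula unit = 1.0000 × 60.083 = 60.083 g.
SiO2 wt% = 60.083 / 203.771 × 100 = 29.49%.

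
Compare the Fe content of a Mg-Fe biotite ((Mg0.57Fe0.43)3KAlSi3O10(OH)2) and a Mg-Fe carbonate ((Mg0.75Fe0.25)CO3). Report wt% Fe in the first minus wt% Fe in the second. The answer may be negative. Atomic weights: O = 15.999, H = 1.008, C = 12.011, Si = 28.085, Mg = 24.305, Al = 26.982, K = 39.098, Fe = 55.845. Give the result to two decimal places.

Fe in (Mg0.57Fe0.43)3KAlSi3O10(OH)2: molar mass 457.941 g/mol; 1.29×55.845 = 72.040 g → 15.73 wt%.
Fe in (Mg0.75Fe0.25)CO3: molar mass 92.198 g/mol; 0.25×55.845 = 13.961 g → 15.14 wt%.
Difference = 15.73 − 15.14 = 0.59 percentage points.

0.59 percentage points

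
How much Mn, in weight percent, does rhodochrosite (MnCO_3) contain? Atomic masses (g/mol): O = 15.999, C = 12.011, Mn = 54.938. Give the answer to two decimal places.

47.79 weight percent

M(MnCO_3) = 114.946 g/mol.
Mn contributes 1 × 54.938 = 54.938 g per mole.
54.938/114.946 = 0.4779 → 47.79%.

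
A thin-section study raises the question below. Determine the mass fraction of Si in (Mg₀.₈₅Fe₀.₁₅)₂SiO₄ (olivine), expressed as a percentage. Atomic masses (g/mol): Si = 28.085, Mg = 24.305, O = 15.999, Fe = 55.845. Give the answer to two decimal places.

18.70 mass %

M((Mg₀.₈₅Fe₀.₁₅)₂SiO₄) = 150.153 g/mol.
Si contributes 1 × 28.085 = 28.085 g per mole.
28.085/150.153 = 0.1870 → 18.70%.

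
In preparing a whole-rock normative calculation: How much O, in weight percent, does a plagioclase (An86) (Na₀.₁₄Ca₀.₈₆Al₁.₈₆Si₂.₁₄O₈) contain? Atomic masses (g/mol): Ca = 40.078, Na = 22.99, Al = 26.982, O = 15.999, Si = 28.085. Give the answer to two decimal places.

46.38 weight percent

M(Na₀.₁₄Ca₀.₈₆Al₁.₈₆Si₂.₁₄O₈) = 275.966 g/mol.
O contributes 8 × 15.999 = 127.992 g per mole.
127.992/275.966 = 0.4638 → 46.38%.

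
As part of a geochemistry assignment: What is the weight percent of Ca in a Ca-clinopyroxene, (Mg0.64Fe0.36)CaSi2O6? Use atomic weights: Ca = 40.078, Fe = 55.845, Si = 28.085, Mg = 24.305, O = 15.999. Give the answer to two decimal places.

Formula mass = 0.64×24.305 + 0.36×55.845 + 1×40.078 + 2×28.085 + 6×15.999 = 227.901 g/mol, of which 40.078 g is Ca.
So Ca makes up 40.078/227.901 = 0.1759 of the mass, i.e. 17.59%.

17.59 weight percent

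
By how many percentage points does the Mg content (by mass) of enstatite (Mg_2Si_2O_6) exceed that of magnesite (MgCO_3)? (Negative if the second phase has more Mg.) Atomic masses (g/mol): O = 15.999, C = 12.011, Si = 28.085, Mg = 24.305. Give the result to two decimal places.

-4.62 percentage points

First mineral: 48.610 g Mg in 200.774 g formula = 24.21 wt% Mg.
Second mineral: 24.305 g Mg in 84.313 g formula = 28.83 wt% Mg.
24.21% − 28.83% gives a difference of -4.62 percentage points.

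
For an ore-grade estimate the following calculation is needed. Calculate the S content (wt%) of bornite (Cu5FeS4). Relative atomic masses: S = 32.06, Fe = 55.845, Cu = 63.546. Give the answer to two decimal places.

25.56 wt%

M(Cu5FeS4) = 501.815 g/mol.
S contributes 4 × 32.06 = 128.240 g per mole.
128.240/501.815 = 0.2556 → 25.56%.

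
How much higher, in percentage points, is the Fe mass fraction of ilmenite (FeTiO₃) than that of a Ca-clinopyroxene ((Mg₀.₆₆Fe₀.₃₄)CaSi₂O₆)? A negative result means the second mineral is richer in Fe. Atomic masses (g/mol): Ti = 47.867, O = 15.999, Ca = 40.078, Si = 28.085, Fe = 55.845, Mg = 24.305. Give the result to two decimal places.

28.46 percentage points

Fe in FeTiO₃: molar mass 151.709 g/mol; 1×55.845 = 55.845 g → 36.81 wt%.
Fe in (Mg₀.₆₆Fe₀.₃₄)CaSi₂O₆: molar mass 227.271 g/mol; 0.34×55.845 = 18.987 g → 8.35 wt%.
Difference = 36.81 − 8.35 = 28.46 percentage points.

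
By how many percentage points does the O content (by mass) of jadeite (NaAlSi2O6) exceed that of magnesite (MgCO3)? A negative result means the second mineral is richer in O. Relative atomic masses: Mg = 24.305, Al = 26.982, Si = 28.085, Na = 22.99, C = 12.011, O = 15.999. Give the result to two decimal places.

-9.44 percentage points

O in NaAlSi2O6: molar mass 202.136 g/mol; 6×15.999 = 95.994 g → 47.49 wt%.
O in MgCO3: molar mass 84.313 g/mol; 3×15.999 = 47.997 g → 56.93 wt%.
Difference = 47.49 − 56.93 = -9.44 percentage points.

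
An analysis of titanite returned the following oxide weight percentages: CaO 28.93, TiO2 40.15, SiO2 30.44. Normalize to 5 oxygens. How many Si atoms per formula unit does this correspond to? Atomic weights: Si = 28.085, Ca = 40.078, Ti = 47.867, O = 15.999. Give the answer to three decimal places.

CaO (M=56.077): mol = 0.51590; Ca = 0.51590, O = 0.51590.
TiO2 (M=79.865): mol = 0.50272; Ti = 0.50272, O = 1.00544.
SiO2 (M=60.083): mol = 0.50663; Si = 0.50663, O = 1.01326.
ΣO = 2.53460; factor = 5/ΣO = 1.97270.
Si apfu = 0.50663 × 1.97270 = 0.999.

0.999 Si apfu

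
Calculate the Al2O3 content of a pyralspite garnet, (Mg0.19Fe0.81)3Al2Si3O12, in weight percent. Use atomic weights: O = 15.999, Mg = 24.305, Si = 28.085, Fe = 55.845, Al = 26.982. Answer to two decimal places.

M((Mg0.19Fe0.81)3Al2Si3O12) = 479.764 g/mol; M(Al2O3) = 101.961 g/mol.
Moles Al2O3 per formula unit = 2 Al ÷ 2 = 1.0000.
Al2O3 fraction = (1.0000 × 101.961) / 479.764 = 101.961/479.764 = 0.2125.

21.25 wt%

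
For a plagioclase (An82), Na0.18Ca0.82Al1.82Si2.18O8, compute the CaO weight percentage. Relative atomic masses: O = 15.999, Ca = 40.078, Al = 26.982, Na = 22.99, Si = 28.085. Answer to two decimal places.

Formula mass = 275.327 g/mol.
0.82 Ca → 0.8200 mol CaO per formula unit; M(CaO) = 56.077, so CaO mass = 45.983 g.
45.983/275.327 × 100 = 16.70 wt%.

16.70 wt%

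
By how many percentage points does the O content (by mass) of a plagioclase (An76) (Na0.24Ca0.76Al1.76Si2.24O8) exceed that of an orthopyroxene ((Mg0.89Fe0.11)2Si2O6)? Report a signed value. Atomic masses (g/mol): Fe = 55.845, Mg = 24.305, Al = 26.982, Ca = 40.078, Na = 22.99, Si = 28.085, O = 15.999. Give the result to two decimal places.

0.44 percentage points

M(Na0.24Ca0.76Al1.76Si2.24O8) = 274.368 g/mol, so wt% O = 127.992/274.368 × 100 = 46.65%.
M((Mg0.89Fe0.11)2Si2O6) = 207.713 g/mol, so wt% O = 95.994/207.713 × 100 = 46.21%.
46.65 − 46.21 = 0.44 pp.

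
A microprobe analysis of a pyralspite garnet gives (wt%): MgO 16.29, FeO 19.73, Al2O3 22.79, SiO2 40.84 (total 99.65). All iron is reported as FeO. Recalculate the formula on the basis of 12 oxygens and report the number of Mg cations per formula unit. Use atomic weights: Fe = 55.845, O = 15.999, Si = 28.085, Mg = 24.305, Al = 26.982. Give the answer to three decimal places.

MgO: 16.29/40.304 = 0.40418 mol → 0.40418 mol Mg, 0.40418 mol O.
FeO: 19.73/71.844 = 0.27462 mol → 0.27462 mol Fe, 0.27462 mol O.
Al2O3: 22.79/101.961 = 0.22352 mol → 0.44704 mol Al, 0.67056 mol O.
SiO2: 40.84/60.083 = 0.67973 mol → 0.67973 mol Si, 1.35946 mol O.
Total oxygen = 2.70882 mol. Normalization factor = 12/2.70882 = 4.42997.
Mg per 12 O = 0.40418 × 4.42997 = 1.791.

1.791 Mg apfu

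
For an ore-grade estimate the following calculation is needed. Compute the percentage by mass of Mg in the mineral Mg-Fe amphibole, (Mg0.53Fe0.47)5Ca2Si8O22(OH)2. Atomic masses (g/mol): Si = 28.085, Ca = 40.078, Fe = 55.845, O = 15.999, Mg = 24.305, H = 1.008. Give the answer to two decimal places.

7.27 mass %

Molar mass of (Mg0.53Fe0.47)5Ca2Si8O22(OH)2: 2.65×24.305 + 2.35×55.845 + 2×40.078 + 8×28.085 + 24×15.999 + 2×1.008 = 886.472 g/mol.
Mass of Mg per formula unit: 2.65 × 24.305 = 64.408 g.
Weight fraction Mg = 64.408 / 886.472 = 0.0727.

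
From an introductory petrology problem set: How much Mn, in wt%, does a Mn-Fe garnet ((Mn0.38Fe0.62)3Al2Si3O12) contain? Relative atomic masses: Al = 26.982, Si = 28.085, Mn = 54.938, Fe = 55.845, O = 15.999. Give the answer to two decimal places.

12.61 wt%

Molar mass of (Mn0.38Fe0.62)3Al2Si3O12: 1.14×54.938 + 1.86×55.845 + 2×26.982 + 3×28.085 + 12×15.999 = 496.708 g/mol.
Mass of Mn per formula unit: 1.14 × 54.938 = 62.629 g.
Weight fraction Mn = 62.629 / 496.708 = 0.1261.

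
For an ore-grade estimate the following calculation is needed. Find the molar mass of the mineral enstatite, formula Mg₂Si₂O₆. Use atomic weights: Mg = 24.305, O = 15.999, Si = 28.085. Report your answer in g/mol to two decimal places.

200.77 g/mol

M = 2*24.305 + 2*28.085 + 6*15.999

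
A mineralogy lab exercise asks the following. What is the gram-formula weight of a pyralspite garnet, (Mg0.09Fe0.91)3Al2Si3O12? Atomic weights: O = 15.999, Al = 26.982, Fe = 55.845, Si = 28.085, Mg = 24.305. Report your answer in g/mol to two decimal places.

The formula mass is the sum 0.27(24.305) + 2.73(55.845) + 2(26.982) + 3(28.085) + 12(15.999).

489.23 g/mol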